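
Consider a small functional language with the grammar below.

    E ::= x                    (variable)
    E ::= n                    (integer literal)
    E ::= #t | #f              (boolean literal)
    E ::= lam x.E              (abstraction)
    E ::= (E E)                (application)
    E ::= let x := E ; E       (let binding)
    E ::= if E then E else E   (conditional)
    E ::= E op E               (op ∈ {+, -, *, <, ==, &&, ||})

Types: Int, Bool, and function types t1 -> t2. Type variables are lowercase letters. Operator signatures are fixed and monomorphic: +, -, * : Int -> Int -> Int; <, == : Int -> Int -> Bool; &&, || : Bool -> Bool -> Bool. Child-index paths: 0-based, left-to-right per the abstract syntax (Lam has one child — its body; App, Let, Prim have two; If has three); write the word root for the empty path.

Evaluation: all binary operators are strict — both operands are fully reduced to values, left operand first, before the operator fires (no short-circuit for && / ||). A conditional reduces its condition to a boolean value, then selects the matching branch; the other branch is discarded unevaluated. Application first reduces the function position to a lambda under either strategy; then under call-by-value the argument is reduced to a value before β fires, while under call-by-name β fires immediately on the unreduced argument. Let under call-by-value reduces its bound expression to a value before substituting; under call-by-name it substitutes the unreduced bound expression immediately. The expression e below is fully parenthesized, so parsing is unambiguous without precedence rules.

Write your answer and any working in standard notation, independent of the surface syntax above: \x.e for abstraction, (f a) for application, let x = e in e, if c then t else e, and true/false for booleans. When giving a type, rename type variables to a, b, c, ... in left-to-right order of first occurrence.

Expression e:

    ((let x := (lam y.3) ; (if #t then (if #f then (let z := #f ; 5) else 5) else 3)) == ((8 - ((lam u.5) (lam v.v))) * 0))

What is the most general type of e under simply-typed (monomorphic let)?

Answer: Bool

Working:
\y._ : a -> Int
let x : a -> Int
  unify Bool ~ Bool
  unify Bool ~ Bool
let z : Bool
  unify Int ~ Int
  unify Int ~ Int
  unify Int ~ Int
  unify Int ~ Int
\u._ : b -> Int
v : c
\v._ : c -> c
  unify b -> Int ~ (c -> c) -> d
  unify b ~ c -> c
  unify Int ~ d
_ _ : Int
  unify Int ~ Int
  unify Int ~ Int
  unify Int ~ Int
  unify Int ~ Int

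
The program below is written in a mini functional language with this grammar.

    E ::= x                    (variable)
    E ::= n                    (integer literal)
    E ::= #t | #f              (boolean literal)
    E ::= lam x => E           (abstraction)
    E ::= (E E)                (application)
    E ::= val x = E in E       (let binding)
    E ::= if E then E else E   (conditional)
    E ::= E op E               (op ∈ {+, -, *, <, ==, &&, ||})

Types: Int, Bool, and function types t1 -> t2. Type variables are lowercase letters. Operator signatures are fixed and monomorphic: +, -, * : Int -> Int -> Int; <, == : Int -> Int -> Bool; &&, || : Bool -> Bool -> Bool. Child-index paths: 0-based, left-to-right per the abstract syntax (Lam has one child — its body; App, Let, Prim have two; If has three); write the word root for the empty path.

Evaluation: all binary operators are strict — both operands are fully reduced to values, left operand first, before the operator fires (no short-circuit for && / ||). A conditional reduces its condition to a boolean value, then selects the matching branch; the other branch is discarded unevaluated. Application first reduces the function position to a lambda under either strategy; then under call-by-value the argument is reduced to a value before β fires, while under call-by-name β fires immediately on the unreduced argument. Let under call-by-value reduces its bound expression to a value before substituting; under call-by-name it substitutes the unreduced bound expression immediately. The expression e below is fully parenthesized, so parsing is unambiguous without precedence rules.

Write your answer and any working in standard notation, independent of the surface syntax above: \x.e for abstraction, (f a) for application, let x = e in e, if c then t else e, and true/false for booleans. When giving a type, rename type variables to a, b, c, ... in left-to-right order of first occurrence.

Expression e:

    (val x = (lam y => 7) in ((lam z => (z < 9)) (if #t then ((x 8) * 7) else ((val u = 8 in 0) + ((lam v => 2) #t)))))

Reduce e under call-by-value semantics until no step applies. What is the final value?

Trace:
step 0: (let x = (\y.7) in ((\z.(z < 9)) (if true then ((x 8) * 7) else ((let u = 8 in 0) + ((\v.2) true)))))
step 1: [let@root] ((\z.(z < 9)) (if true then (((\y.7) 8) * 7) else ((let u = 8 in 0) + ((\v.2) true))))
step 2: [if@1] ((\z.(z < 9)) (((\y.7) 8) * 7))
step 3: [beta@1.0] ((\z.(z < 9)) (7 * 7))
step 4: [delta@1] ((\z.(z < 9)) 49)
step 5: [beta@root] (49 < 9)
step 6: [delta@root] false

Answer: false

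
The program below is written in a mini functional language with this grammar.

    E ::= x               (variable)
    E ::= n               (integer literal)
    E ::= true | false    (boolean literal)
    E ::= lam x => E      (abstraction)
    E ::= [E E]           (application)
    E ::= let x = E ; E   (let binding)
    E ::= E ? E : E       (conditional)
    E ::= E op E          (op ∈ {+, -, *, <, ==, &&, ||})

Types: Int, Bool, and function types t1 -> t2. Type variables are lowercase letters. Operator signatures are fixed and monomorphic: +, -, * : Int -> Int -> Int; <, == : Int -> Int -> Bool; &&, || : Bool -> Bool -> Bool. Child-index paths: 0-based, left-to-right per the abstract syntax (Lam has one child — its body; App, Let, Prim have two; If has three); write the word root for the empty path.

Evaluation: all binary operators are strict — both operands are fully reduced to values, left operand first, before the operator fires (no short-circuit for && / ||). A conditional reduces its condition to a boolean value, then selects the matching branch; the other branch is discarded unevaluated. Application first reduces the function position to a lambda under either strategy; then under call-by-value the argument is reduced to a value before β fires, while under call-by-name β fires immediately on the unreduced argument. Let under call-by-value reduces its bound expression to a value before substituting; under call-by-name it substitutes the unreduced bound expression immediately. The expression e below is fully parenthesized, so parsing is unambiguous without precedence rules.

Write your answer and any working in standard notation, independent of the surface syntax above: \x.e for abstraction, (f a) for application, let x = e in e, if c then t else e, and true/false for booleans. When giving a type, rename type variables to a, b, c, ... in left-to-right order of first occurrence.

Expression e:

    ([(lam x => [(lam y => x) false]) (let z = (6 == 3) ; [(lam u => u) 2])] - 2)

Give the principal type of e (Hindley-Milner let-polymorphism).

Derivation:
x : a
\y._ : b -> a
  unify b -> a ~ Bool -> c
  unify b ~ Bool
  unify a ~ c
_ _ : c
\x._ : c -> c
  unify Int ~ Int
  unify Int ~ Int
let z : Bool
u : d
\u._ : d -> d
  unify d -> d ~ Int -> e
  unify d ~ Int
  unify Int ~ e
_ _ : Int
  unify c -> c ~ Int -> f
  unify c ~ Int
  unify Int ~ f
_ _ : Int
  unify Int ~ Int
  unify Int ~ Int

Answer: Int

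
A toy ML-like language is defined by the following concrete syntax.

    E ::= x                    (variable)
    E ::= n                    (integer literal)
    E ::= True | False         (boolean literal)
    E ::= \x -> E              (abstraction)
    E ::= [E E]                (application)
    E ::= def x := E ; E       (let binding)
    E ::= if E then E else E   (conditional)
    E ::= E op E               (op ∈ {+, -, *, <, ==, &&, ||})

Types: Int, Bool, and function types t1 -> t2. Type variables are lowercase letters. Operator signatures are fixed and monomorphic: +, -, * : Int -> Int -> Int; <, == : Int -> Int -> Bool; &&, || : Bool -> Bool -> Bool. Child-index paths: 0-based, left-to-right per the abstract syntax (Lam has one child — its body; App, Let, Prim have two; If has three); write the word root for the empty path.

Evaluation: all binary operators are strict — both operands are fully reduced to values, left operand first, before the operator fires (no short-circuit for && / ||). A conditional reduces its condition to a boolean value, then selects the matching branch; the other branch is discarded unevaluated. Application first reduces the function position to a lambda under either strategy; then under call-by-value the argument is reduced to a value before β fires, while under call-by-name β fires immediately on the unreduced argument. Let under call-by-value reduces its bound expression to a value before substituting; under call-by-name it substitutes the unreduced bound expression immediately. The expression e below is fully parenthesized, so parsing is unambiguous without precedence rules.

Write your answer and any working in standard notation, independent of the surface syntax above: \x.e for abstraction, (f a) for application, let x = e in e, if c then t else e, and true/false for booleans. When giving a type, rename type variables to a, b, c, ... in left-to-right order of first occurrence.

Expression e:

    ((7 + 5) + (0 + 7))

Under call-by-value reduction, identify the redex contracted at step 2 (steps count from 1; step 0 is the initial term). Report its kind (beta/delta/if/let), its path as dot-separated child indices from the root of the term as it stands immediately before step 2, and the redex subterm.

Answer: delta at 1 : (0 + 7)

Working:
step 0: ((7 + 5) + (0 + 7))
step 1: [delta@0] (12 + (0 + 7))
step 2: [delta@1] (12 + 7)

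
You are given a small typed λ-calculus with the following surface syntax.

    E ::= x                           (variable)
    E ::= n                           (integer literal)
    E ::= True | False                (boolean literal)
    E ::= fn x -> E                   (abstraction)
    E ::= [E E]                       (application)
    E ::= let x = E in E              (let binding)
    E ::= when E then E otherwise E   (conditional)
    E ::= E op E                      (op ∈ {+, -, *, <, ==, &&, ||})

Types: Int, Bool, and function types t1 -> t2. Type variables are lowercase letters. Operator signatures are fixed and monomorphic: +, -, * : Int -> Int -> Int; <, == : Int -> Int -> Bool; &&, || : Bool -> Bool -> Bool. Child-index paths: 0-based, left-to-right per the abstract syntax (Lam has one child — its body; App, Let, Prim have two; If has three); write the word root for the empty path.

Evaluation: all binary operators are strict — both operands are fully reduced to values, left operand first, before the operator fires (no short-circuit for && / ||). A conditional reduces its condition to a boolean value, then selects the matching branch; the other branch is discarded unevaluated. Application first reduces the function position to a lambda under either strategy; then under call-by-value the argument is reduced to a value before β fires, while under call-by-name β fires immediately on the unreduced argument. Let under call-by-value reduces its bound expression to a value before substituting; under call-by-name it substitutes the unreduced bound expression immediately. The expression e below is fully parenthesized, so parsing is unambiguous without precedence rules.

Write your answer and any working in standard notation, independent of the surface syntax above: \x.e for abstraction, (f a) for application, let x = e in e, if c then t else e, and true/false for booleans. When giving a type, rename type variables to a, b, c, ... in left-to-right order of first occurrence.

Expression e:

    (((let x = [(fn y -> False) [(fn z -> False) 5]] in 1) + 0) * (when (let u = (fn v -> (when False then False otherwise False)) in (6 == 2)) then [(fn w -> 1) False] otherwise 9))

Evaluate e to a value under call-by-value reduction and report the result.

Derivation:
step 0: (((let x = ((\y.false) ((\z.false) 5)) in 1) + 0) * (if (let u = (\v.(if false then false else false)) in (6 == 2)) then ((\w.1) false) else 9))
step 1: [beta@0.0.0.1] (((let x = ((\y.false) false) in 1) + 0) * (if (let u = (\v.(if false then false else false)) in (6 == 2)) then ((\w.1) false) else 9))
step 2: [beta@0.0.0] (((let x = false in 1) + 0) * (if (let u = (\v.(if false then false else false)) in (6 == 2)) then ((\w.1) false) else 9))
step 3: [let@0.0] ((1 + 0) * (if (let u = (\v.(if false then false else false)) in (6 == 2)) then ((\w.1) false) else 9))
step 4: [delta@0] (1 * (if (let u = (\v.(if false then false else false)) in (6 == 2)) then ((\w.1) false) else 9))
step 5: [let@1.0] (1 * (if (6 == 2) then ((\w.1) false) else 9))
step 6: [delta@1.0] (1 * (if false then ((\w.1) false) else 9))
step 7: [if@1] (1 * 9)
step 8: [delta@root] 9

Answer: 9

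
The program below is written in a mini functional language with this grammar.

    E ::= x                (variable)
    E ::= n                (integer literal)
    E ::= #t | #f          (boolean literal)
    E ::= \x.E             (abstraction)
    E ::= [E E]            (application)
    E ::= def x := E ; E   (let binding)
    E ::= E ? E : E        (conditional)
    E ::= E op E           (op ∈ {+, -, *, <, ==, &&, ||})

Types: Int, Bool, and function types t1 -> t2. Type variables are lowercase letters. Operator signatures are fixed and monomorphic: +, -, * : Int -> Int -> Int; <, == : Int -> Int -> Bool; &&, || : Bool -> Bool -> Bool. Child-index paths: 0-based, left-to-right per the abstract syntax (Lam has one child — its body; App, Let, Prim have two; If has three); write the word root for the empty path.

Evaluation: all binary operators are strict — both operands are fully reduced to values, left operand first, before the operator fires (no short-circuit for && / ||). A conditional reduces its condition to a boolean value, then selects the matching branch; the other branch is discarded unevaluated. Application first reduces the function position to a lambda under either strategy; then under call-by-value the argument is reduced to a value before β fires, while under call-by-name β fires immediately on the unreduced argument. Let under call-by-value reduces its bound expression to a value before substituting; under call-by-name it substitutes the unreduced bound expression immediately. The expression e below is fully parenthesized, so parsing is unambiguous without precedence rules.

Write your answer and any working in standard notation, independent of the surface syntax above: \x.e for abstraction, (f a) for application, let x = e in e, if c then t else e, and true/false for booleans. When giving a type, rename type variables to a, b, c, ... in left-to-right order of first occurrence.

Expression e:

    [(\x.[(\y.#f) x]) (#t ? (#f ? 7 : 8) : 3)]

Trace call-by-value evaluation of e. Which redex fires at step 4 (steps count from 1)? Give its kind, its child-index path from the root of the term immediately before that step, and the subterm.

Answer: beta at root : ((\y.false) 8)

Trace:
step 0: ((\x.((\y.false) x)) (if true then (if false then 7 else 8) else 3))
step 1: [if@1] ((\x.((\y.false) x)) (if false then 7 else 8))
step 2: [if@1] ((\x.((\y.false) x)) 8)
step 3: [beta@root] ((\y.false) 8)
step 4: [beta@root] false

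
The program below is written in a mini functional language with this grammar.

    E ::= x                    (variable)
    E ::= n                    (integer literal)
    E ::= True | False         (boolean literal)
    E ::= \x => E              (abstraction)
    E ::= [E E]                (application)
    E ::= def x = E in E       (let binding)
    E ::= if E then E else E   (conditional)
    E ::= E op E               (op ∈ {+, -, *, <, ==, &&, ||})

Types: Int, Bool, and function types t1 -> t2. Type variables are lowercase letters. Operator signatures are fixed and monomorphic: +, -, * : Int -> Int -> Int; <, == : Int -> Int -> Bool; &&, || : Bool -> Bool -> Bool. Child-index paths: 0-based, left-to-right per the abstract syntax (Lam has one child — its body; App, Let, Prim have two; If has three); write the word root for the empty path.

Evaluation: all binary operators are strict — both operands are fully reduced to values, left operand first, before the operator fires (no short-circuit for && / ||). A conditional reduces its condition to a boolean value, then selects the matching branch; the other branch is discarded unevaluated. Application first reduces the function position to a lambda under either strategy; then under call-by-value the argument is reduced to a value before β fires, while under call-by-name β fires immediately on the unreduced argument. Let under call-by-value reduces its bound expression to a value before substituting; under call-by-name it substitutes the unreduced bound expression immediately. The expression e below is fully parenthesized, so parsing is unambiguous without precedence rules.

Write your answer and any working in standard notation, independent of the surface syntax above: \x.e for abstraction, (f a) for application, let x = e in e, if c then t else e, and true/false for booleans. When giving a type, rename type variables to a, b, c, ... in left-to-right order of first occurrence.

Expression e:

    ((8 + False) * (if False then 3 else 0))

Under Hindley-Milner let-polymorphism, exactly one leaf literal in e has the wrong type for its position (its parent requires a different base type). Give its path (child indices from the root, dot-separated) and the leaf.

Derivation:
  unify Int ~ Int
  unify Bool ~ Int
  FAIL: mismatch Bool ~ Int

Answer: 0.1 : false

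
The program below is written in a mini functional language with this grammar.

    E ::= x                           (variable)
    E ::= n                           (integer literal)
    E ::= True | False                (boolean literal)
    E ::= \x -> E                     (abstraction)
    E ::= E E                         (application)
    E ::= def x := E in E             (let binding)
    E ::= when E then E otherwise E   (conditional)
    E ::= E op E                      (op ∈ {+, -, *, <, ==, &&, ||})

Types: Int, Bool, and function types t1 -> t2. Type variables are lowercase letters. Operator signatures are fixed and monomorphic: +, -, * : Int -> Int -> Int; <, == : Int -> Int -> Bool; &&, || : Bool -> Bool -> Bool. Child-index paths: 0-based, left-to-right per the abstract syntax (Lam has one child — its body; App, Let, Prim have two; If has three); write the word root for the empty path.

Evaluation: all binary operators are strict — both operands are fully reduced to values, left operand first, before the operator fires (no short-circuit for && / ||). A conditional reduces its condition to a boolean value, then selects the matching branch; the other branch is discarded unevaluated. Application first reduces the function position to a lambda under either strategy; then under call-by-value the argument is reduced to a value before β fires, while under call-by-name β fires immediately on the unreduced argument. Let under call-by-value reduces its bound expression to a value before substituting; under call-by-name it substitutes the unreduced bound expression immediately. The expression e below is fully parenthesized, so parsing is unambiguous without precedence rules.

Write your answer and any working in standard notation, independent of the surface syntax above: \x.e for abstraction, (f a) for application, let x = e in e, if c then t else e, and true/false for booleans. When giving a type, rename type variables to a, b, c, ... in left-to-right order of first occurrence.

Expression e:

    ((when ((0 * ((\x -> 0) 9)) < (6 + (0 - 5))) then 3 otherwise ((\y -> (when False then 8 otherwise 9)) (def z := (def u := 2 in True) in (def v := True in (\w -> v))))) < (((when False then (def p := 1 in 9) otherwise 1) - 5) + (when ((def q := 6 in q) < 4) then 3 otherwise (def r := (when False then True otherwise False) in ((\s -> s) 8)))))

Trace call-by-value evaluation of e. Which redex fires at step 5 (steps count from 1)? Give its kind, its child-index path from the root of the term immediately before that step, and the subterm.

Answer: delta at 0.0 : (0 < 1)

Trace:
step 0: ((if ((0 * ((\x.0) 9)) < (6 + (0 - 5))) then 3 else ((\y.(if false then 8 else 9)) (let z = (let u = 2 in true) in (let v = true in (\w.v))))) < (((if false then (let p = 1 in 9) else 1) - 5) + (if ((let q = 6 in q) < 4) then 3 else (let r = (if false then true else false) in ((\s.s) 8)))))
step 1: [beta@0.0.0.1] ((if ((0 * 0) < (6 + (0 - 5))) then 3 else ((\y.(if false then 8 else 9)) (let z = (let u = 2 in true) in (let v = true in (\w.v))))) < (((if false then (let p = 1 in 9) else 1) - 5) + (if ((let q = 6 in q) < 4) then 3 else (let r = (if false then true else false) in ((\s.s) 8)))))
step 2: [delta@0.0.0] ((if (0 < (6 + (0 - 5))) then 3 else ((\y.(if false then 8 else 9)) (let z = (let u = 2 in true) in (let v = true in (\w.v))))) < (((if false then (let p = 1 in 9) else 1) - 5) + (if ((let q = 6 in q) < 4) then 3 else (let r = (if false then true else false) in ((\s.s) 8)))))
step 3: [delta@0.0.1.1] ((if (0 < (6 + -5)) then 3 else ((\y.(if false then 8 else 9)) (let z = (let u = 2 in true) in (let v = true in (\w.v))))) < (((if false then (let p = 1 in 9) else 1) - 5) + (if ((let q = 6 in q) < 4) then 3 else (let r = (if false then true else false) in ((\s.s) 8)))))
step 4: [delta@0.0.1] ((if (0 < 1) then 3 else ((\y.(if false then 8 else 9)) (let z = (let u = 2 in true) in (let v = true in (\w.v))))) < (((if false then (let p = 1 in 9) else 1) - 5) + (if ((let q = 6 in q) < 4) then 3 else (let r = (if false then true else false) in ((\s.s) 8)))))
step 5: [delta@0.0] ((if true then 3 else ((\y.(if false then 8 else 9)) (let z = (let u = 2 in true) in (let v = true in (\w.v))))) < (((if false then (let p = 1 in 9) else 1) - 5) + (if ((let q = 6 in q) < 4) then 3 else (let r = (if false then true else false) in ((\s.s) 8)))))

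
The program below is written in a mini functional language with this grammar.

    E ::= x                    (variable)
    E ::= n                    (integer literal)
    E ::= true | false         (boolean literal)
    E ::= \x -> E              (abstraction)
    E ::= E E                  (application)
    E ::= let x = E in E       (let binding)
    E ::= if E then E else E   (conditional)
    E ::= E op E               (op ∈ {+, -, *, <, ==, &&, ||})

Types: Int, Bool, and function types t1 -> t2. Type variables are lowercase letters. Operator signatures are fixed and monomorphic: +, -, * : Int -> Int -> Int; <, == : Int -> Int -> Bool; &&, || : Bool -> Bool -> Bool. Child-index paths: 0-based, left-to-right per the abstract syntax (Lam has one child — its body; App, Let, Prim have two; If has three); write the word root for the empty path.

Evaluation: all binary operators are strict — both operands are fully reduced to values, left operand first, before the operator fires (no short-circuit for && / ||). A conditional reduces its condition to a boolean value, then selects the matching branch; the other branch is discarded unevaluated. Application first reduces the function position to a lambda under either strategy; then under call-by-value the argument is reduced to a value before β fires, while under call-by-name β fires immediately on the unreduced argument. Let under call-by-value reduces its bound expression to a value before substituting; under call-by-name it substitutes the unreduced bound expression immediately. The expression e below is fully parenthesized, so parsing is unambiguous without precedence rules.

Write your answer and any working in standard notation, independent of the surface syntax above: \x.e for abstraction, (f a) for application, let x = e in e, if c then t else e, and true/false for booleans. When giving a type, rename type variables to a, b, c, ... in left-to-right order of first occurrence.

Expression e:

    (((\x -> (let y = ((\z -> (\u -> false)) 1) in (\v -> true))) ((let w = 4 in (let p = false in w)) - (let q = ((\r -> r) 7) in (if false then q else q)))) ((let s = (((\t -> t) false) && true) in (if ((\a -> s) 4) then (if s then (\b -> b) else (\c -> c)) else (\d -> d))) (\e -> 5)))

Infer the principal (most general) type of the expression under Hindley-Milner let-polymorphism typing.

Working:
\u._ : c -> Bool
\z._ : b -> c -> Bool
  unify b -> c -> Bool ~ Int -> d
  unify b ~ Int
  unify c -> Bool ~ d
_ _ : c -> Bool
let y : forall. c -> Bool
\v._ : e -> Bool
\x._ : a -> e -> Bool
let w : Int
let p : Bool
w : Int
  unify Int ~ Int
r : f
\r._ : f -> f
  unify f -> f ~ Int -> g
  unify f ~ Int
  unify Int ~ g
_ _ : Int
let q : Int
  unify Bool ~ Bool
q : Int
q : Int
  unify Int ~ Int
  unify Int ~ Int
  unify a -> e -> Bool ~ Int -> h
  unify a ~ Int
  unify e -> Bool ~ h
_ _ : e -> Bool
t : i
\t._ : i -> i
  unify i -> i ~ Bool -> j
  unify i ~ Bool
  unify Bool ~ j
_ _ : Bool
  unify Bool ~ Bool
  unify Bool ~ Bool
let s : Bool
s : Bool
\a._ : k -> Bool
  unify k -> Bool ~ Int -> l
  unify k ~ Int
  unify Bool ~ l
_ _ : Bool
  unify Bool ~ Bool
s : Bool
  unify Bool ~ Bool
b : m
\b._ : m -> m
c : n
\c._ : n -> n
  unify m -> m ~ n -> n
  unify m ~ n
  unify n ~ n
d : o
\d._ : o -> o
  unify n -> n ~ o -> o
  unify n ~ o
  unify o ~ o
\e._ : p -> Int
  unify o -> o ~ (p -> Int) -> q
  unify o ~ p -> Int
  unify p -> Int ~ q
_ _ : p -> Int
  unify e -> Bool ~ (p -> Int) -> r
  unify e ~ p -> Int
  unify Bool ~ r
_ _ : Bool

Answer: Bool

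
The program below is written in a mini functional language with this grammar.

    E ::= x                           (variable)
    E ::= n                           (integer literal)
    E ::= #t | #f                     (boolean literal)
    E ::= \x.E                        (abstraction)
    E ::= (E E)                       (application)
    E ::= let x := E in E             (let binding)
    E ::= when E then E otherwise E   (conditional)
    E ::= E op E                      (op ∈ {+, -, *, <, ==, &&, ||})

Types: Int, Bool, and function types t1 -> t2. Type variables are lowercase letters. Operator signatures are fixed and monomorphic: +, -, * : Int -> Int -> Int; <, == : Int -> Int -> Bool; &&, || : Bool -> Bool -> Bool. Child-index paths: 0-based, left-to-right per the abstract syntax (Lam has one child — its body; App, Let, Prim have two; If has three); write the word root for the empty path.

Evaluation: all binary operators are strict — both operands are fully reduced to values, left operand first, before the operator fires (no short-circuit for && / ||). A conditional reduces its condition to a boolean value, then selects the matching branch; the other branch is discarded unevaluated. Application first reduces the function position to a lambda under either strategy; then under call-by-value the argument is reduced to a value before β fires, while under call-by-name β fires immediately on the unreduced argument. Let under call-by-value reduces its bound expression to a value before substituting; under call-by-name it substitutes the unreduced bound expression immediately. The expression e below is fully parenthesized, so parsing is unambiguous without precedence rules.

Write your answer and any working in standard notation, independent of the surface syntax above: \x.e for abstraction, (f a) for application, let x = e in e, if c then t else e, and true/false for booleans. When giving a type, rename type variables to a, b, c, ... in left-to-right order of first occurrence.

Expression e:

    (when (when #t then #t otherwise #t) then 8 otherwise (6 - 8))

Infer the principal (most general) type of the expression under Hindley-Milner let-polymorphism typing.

Trace:
  unify Bool ~ Bool
  unify Bool ~ Bool
  unify Bool ~ Bool
  unify Int ~ Int
  unify Int ~ Int
  unify Int ~ Int

Answer: Int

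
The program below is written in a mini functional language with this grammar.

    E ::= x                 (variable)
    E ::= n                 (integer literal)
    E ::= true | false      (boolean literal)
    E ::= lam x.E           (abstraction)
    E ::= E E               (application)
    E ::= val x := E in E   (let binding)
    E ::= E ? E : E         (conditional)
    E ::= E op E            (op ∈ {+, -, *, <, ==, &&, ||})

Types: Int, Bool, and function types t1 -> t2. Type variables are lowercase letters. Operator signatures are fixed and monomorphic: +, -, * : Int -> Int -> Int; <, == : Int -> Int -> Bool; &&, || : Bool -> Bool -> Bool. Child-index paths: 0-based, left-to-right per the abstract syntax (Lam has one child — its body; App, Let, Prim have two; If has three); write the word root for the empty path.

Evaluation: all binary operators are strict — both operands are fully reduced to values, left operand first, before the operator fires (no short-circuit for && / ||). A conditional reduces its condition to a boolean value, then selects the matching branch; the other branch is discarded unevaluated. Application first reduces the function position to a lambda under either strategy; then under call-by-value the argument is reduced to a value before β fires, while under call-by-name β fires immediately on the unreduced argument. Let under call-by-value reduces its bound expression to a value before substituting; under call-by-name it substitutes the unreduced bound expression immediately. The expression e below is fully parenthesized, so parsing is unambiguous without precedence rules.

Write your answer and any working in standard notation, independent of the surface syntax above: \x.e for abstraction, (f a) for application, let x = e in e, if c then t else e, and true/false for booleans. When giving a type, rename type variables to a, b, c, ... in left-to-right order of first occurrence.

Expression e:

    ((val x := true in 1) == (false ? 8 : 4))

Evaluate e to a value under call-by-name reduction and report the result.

Working:
step 0: ((let x = true in 1) == (if false then 8 else 4))
step 1: [let@0] (1 == (if false then 8 else 4))
step 2: [if@1] (1 == 4)
step 3: [delta@root] false

Answer: false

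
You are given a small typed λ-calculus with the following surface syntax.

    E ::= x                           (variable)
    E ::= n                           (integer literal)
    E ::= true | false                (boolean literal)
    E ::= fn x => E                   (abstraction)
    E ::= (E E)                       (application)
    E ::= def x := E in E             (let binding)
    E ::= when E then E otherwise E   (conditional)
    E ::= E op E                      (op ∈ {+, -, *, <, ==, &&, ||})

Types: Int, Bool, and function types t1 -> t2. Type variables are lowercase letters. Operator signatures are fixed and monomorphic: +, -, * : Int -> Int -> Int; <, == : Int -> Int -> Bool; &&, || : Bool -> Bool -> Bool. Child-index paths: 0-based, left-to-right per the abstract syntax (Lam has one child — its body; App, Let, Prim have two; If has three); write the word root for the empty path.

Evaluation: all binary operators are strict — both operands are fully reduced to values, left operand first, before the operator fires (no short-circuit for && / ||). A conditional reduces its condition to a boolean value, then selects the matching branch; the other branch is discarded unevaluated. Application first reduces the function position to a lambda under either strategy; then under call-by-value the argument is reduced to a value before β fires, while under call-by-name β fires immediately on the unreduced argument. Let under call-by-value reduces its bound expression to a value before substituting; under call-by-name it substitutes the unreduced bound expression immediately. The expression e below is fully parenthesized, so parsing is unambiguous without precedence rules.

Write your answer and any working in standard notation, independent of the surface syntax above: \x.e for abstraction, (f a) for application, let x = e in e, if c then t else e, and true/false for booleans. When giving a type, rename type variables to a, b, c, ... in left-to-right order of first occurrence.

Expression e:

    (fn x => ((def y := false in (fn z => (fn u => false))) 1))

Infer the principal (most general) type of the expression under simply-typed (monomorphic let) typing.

Working:
let y : Bool
\u._ : c -> Bool
\z._ : b -> c -> Bool
  unify b -> c -> Bool ~ Int -> d
  unify b ~ Int
  unify c -> Bool ~ d
_ _ : c -> Bool
\x._ : a -> c -> Bool

Answer: a -> b -> Bool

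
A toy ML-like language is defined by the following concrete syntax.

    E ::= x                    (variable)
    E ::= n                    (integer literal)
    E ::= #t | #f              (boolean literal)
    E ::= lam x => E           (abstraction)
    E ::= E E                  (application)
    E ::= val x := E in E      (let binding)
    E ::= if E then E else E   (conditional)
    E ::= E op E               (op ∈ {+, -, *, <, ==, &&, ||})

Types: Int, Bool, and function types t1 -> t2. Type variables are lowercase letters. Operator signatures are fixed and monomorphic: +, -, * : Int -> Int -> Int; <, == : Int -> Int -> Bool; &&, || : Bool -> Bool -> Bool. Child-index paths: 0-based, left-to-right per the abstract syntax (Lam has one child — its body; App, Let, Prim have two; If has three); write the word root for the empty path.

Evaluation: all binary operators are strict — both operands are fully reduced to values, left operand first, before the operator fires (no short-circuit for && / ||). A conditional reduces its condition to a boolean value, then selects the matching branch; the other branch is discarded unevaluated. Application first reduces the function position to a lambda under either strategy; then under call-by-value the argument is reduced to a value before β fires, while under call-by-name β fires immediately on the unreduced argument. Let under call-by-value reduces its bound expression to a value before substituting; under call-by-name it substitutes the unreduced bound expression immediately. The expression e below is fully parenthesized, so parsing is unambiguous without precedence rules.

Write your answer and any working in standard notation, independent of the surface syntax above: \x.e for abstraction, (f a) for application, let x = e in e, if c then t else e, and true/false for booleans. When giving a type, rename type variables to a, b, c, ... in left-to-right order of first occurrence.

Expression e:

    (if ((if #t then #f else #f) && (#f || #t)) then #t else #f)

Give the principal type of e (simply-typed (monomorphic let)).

Answer: Bool

Derivation:
  unify Bool ~ Bool
  unify Bool ~ Bool
  unify Bool ~ Bool
  unify Bool ~ Bool
  unify Bool ~ Bool
  unify Bool ~ Bool
  unify Bool ~ Bool
  unify Bool ~ Bool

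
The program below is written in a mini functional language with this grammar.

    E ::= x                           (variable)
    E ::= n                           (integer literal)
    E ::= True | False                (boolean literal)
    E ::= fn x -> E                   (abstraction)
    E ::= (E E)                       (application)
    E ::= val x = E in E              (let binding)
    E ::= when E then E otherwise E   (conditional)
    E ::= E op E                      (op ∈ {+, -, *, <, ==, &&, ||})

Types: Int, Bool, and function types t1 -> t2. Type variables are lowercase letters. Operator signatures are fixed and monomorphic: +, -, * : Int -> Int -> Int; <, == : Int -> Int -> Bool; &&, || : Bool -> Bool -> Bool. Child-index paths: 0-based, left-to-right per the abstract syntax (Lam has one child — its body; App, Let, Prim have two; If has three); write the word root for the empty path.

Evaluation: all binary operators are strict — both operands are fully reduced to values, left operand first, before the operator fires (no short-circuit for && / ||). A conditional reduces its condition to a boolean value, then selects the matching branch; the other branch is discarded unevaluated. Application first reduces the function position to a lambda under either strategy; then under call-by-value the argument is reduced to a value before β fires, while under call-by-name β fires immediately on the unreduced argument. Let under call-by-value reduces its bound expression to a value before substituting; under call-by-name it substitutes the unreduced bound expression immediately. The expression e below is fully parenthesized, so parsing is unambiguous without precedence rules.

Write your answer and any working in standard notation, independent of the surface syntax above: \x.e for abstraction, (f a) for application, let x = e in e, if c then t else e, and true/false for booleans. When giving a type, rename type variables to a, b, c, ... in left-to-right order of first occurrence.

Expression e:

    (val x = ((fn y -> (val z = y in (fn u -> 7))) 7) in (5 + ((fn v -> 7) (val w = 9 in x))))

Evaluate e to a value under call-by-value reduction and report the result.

Answer: 12

Derivation:
step 0: (let x = ((\y.(let z = y in (\u.7))) 7) in (5 + ((\v.7) (let w = 9 in x))))
step 1: [beta@0] (let x = (let z = 7 in (\u.7)) in (5 + ((\v.7) (let w = 9 in x))))
step 2: [let@0] (let x = (\u.7) in (5 + ((\v.7) (let w = 9 in x))))
step 3: [let@root] (5 + ((\v.7) (let w = 9 in (\u.7))))
step 4: [let@1.1] (5 + ((\v.7) (\u.7)))
step 5: [beta@1] (5 + 7)
step 6: [delta@root] 12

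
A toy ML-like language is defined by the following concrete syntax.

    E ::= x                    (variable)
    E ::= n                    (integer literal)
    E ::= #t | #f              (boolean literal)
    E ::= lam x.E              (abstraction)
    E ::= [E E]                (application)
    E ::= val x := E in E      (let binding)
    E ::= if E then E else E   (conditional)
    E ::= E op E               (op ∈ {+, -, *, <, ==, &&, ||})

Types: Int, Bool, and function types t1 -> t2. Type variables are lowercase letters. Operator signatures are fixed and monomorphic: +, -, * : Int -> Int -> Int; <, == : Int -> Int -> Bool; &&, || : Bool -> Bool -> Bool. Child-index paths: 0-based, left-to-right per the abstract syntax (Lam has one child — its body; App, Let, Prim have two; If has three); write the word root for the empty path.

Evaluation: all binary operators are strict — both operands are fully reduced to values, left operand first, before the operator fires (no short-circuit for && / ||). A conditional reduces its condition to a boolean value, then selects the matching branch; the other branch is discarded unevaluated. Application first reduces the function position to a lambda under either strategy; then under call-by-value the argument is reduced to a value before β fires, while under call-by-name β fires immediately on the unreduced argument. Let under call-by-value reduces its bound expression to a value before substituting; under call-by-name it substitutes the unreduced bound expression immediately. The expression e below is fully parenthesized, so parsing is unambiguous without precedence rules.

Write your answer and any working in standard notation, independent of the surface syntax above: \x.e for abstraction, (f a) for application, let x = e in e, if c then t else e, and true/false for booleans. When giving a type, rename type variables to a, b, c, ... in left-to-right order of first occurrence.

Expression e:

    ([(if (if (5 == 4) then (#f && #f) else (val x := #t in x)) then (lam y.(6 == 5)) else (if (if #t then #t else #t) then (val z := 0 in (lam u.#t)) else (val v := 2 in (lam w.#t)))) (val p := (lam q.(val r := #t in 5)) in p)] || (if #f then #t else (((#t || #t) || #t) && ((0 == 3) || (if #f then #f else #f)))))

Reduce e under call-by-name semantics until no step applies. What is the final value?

Trace:
step 0: (((if (if (5 == 4) then (false && false) else (let x = true in x)) then (\y.(6 == 5)) else (if (if true then true else true) then (let z = 0 in (\u.true)) else (let v = 2 in (\w.true)))) (let p = (\q.(let r = true in 5)) in p)) || (if false then true else (((true || true) || true) && ((0 == 3) || (if false then false else false)))))
step 1: [delta@0.0.0.0] (((if (if false then (false && false) else (let x = true in x)) then (\y.(6 == 5)) else (if (if true then true else true) then (let z = 0 in (\u.true)) else (let v = 2 in (\w.true)))) (let p = (\q.(let r = true in 5)) in p)) || (if false then true else (((true || true) || true) && ((0 == 3) || (if false then false else false)))))
step 2: [if@0.0.0] (((if (let x = true in x) then (\y.(6 == 5)) else (if (if true then true else true) then (let z = 0 in (\u.true)) else (let v = 2 in (\w.true)))) (let p = (\q.(let r = true in 5)) in p)) || (if false then true else (((true || true) || true) && ((0 == 3) || (if false then false else false)))))
step 3: [let@0.0.0] (((if true then (\y.(6 == 5)) else (if (if true then true else true) then (let z = 0 in (\u.true)) else (let v = 2 in (\w.true)))) (let p = (\q.(let r = true in 5)) in p)) || (if false then true else (((true || true) || true) && ((0 == 3) || (if false then false else false)))))
step 4: [if@0.0] (((\y.(6 == 5)) (let p = (\q.(let r = true in 5)) in p)) || (if false then true else (((true || true) || true) && ((0 == 3) || (if false then false else false)))))
step 5: [beta@0] ((6 == 5) || (if false then true else (((true || true) || true) && ((0 == 3) || (if false then false else false)))))
step 6: [delta@0] (false || (if false then true else (((true || true) || true) && ((0 == 3) || (if false then false else false)))))
step 7: [if@1] (false || (((true || true) || true) && ((0 == 3) || (if false then false else false))))
step 8: [delta@1.0.0] (false || ((true || true) && ((0 == 3) || (if false then false else false))))
step 9: [delta@1.0] (false || (true && ((0 == 3) || (if false then false else false))))
step 10: [delta@1.1.0] (false || (true && (false || (if false then false else false))))
step 11: [if@1.1.1] (false || (true && (false || false)))
step 12: [delta@1.1] (false || (true && false))
step 13: [delta@1] (false || false)
step 14: [delta@root] false

Answer: false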